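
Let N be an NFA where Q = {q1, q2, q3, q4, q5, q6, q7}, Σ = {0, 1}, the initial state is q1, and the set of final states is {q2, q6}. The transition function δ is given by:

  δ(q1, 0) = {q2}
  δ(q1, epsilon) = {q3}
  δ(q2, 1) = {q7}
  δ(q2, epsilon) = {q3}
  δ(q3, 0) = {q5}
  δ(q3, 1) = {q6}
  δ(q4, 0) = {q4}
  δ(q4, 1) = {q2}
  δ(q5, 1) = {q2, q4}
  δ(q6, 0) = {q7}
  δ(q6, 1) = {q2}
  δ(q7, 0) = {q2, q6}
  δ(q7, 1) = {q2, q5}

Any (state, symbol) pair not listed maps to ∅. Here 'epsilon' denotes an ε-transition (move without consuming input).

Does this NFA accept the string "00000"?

Start: ε-closure({q1}) = {q1, q3}.
Read '0': {q1, q3} → {q2, q3, q5}.
Read '0': {q2, q3, q5} → {q5}.
Read '0': {q5} → ∅.
The set is empty and remains empty for the remaining 2 symbols.
The final set ∅ contains no accepting state.

No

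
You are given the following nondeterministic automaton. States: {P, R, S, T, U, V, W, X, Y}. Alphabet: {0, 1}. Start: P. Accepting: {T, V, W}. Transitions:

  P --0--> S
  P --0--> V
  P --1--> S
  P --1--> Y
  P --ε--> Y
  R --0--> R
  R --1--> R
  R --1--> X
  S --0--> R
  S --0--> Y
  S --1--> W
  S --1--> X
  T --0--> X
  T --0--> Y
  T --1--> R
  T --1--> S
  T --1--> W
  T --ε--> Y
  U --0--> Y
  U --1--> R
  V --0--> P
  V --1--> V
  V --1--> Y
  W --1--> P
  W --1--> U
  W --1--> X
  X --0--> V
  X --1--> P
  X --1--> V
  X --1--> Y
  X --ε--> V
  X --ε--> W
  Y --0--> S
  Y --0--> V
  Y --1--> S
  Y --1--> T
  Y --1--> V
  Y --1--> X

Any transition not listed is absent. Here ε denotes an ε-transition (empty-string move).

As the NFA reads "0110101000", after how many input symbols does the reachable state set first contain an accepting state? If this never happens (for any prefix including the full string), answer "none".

Start: ε-closure({P}) = {P, Y}.
Read '0': P→{S, V}, Y→{S, V}; now {S, V}.
None of the earlier sets intersect F, but {S, V} does.

1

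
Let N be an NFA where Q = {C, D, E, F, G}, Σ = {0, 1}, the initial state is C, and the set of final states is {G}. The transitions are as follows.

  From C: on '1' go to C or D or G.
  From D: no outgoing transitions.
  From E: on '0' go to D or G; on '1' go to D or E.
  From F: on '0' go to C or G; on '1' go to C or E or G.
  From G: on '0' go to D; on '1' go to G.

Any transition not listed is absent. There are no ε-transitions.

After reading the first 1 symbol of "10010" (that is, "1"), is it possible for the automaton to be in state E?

No

Start in {C}.
Read '1': C→{C, D, G}; now {C, D, G}.
State E is not in {C, D, G}.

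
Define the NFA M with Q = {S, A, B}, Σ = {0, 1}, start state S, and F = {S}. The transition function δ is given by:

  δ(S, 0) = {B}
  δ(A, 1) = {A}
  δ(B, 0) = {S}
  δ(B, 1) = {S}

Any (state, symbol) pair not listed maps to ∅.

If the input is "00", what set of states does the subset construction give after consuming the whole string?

{S}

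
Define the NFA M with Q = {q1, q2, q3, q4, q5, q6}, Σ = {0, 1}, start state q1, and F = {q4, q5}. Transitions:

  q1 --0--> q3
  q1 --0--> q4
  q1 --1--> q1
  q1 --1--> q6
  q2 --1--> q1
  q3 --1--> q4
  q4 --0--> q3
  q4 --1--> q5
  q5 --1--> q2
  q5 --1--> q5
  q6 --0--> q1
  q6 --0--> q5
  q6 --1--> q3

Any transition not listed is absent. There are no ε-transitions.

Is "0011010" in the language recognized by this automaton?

Start in {q1}.
Read '0': {q1} → {q3, q4}.
Read '0': {q3, q4} → {q3}.
Read '1': {q3} → {q4}.
Read '1': {q4} → {q5}.
Read '0': {q5} → ∅.
The set is empty and remains empty for the remaining 2 symbols.
The final set ∅ contains no accepting state.

No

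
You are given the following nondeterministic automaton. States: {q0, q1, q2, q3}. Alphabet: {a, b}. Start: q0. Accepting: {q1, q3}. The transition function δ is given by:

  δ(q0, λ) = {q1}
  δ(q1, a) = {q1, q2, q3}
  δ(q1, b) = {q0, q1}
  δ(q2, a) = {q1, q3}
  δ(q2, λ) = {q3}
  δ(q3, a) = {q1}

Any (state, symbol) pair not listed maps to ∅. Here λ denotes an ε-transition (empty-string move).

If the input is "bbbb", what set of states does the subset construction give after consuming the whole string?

{q0, q1}

Start: ε-closure({q0}) = {q0, q1}.
Read 'b': q0→∅, q1→{q0, q1}; now {q0, q1}.
Read 'b': q0→∅, q1→{q0, q1}; now {q0, q1}.
Read 'b': q0→∅, q1→{q0, q1}; now {q0, q1}.
Read 'b': q0→∅, q1→{q0, q1}; now {q0, q1}.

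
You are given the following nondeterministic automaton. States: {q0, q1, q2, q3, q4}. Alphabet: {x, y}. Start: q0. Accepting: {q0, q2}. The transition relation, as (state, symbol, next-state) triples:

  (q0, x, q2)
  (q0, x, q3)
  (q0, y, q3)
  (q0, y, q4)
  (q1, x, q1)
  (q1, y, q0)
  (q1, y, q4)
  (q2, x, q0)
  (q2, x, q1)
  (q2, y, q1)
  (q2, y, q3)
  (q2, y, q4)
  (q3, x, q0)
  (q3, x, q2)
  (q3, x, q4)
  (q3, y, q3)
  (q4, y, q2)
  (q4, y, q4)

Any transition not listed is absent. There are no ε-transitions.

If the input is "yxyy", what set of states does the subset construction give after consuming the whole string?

{q0, q1, q2, q3, q4}

Start in {q0}.
Read 'y': q0→{q3, q4}; now {q3, q4}.
Read 'x': q3→{q0, q2, q4}, q4→∅; now {q0, q2, q4}.
Read 'y': q0→{q3, q4}, q2→{q1, q3, q4}, q4→{q2, q4}; now {q1, q2, q3, q4}.
Read 'y': q1→{q0, q4}, q2→{q1, q3, q4}, q3→{q3}, q4→{q2, q4}; now {q0, q1, q2, q3, q4}.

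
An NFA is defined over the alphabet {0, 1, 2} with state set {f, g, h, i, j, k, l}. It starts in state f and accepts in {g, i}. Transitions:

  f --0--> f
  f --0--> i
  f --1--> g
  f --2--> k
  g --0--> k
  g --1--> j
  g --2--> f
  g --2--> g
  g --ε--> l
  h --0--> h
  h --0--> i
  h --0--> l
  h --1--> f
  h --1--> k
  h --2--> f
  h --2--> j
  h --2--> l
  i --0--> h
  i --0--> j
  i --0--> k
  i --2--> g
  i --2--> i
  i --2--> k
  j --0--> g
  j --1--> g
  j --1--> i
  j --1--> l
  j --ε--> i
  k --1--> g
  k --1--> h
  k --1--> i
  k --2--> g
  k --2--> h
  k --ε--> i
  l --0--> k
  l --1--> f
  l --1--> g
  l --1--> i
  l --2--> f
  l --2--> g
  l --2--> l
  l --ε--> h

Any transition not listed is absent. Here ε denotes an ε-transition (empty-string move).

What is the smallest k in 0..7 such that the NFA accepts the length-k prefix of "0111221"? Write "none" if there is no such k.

1

Start in {f}.
Read '0': {f} → {f, i}.
None of the earlier sets intersect F, but {f, i} does.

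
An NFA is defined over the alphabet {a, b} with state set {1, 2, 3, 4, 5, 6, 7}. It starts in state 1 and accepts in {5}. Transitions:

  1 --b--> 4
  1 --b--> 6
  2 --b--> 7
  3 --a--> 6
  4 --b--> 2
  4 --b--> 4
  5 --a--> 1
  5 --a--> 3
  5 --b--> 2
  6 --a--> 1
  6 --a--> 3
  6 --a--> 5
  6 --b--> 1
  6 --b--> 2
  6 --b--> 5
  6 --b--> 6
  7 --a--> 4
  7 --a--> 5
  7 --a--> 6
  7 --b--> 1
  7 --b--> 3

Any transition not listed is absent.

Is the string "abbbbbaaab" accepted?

No

Start in {1}.
Read 'a': {1} → ∅.
The set is empty and remains empty for the remaining 9 symbols.
The final set ∅ contains no accepting state.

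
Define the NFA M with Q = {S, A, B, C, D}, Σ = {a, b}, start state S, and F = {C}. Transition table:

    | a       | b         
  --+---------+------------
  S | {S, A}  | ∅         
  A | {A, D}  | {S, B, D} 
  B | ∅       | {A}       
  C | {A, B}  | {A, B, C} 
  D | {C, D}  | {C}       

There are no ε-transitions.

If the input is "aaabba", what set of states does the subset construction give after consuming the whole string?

Start in {S}.
Read 'a': S→{S, A}; now {S, A}.
Read 'a': S→{S, A}, A→{A, D}; now {S, A, D}.
Read 'a': S→{S, A}, A→{A, D}, D→{C, D}; now {S, A, C, D}.
Read 'b': S→∅, A→{S, B, D}, C→{A, B, C}, D→{C}; now {S, A, B, C, D}.
Read 'b': S→∅, A→{S, B, D}, B→{A}, C→{A, B, C}, D→{C}; now {S, A, B, C, D}.
Read 'a': S→{S, A}, A→{A, D}, B→∅, C→{A, B}, D→{C, D}; now {S, A, B, C, D}.

{S, A, B, C, D}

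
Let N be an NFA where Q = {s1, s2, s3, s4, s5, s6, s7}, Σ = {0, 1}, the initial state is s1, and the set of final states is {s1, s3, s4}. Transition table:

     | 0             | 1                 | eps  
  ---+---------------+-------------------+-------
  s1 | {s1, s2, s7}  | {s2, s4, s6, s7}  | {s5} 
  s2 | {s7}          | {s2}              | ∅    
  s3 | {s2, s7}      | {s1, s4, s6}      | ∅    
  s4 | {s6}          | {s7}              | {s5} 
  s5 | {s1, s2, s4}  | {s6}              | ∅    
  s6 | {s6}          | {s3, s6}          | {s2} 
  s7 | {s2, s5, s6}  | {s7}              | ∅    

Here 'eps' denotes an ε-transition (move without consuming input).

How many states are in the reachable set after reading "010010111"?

7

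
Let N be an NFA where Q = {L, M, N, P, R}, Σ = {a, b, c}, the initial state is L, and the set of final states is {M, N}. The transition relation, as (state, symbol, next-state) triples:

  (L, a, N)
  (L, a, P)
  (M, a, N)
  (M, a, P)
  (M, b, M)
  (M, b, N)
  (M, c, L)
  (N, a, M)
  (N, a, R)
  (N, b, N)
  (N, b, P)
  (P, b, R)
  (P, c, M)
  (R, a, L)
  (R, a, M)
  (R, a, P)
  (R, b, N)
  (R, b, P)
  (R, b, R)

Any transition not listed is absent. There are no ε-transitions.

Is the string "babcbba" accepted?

Start in {L}.
Read 'b': L→∅; now ∅.
The set is empty and remains empty for the remaining 6 symbols.
The final set ∅ contains no accepting state.

No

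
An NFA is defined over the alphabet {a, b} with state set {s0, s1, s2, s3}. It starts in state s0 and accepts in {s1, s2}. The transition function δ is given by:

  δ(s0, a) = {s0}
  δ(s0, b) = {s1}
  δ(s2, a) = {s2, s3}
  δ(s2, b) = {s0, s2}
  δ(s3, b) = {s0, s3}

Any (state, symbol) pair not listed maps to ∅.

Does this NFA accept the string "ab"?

Yes

Start in {s0}.
Read 'a': s0→{s0}; now {s0}.
Read 'b': s0→{s1}; now {s1}.
The final set {s1} contains the accepting state s1.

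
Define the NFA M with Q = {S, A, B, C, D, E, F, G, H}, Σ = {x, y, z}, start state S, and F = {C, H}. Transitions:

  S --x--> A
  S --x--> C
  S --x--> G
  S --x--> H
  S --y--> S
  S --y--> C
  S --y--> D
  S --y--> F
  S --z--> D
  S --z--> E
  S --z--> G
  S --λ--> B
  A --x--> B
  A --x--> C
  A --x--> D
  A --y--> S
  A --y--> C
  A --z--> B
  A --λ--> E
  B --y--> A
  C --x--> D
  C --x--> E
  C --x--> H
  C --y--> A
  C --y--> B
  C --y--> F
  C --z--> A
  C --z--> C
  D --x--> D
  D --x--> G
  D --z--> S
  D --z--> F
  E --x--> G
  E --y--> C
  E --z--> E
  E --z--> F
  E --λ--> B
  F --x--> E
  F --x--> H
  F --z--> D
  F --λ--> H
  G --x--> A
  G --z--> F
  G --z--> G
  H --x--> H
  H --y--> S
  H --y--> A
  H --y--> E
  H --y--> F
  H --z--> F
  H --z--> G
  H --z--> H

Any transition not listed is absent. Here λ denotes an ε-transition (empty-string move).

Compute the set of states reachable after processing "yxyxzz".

{A, B, C, D, E, F, G, H}

Start: ε-closure({S}) = {S, B}.
Read 'y': S→{S, C, D, F}, B→{A}; union {S, A, C, D, F}; ε-closure = {S, A, B, C, D, E, F, H}.
Read 'x': S→{A, C, G, H}, A→{B, C, D}, B→∅, C→{D, E, H}, D→{D, G}, E→{G}, F→{E, H}, H→{H}; now {A, B, C, D, E, G, H}.
Read 'y': A→{S, C}, B→{A}, C→{A, B, F}, D→∅, E→{C}, G→∅, H→{S, A, E, F}; union {S, A, B, C, E, F}; ε-closure = {S, A, B, C, E, F, H}.
Read 'x': S→{A, C, G, H}, A→{B, C, D}, B→∅, C→{D, E, H}, E→{G}, F→{E, H}, H→{H}; now {A, B, C, D, E, G, H}.
Read 'z': A→{B}, B→∅, C→{A, C}, D→{S, F}, E→{E, F}, G→{F, G}, H→{F, G, H}; now {S, A, B, C, E, F, G, H}.
Read 'z': S→{D, E, G}, A→{B}, B→∅, C→{A, C}, E→{E, F}, F→{D}, G→{F, G}, H→{F, G, H}; now {A, B, C, D, E, F, G, H}.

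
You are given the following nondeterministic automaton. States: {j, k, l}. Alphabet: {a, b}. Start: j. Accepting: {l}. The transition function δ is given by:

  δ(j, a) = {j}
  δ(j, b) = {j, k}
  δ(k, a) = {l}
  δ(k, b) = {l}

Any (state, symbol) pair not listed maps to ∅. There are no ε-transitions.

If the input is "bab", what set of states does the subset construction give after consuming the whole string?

{j, k}

Start in {j}.
Read 'b': {j} → {j, k}.
Read 'a': {j, k} → {j, l}.
Read 'b': {j, l} → {j, k}.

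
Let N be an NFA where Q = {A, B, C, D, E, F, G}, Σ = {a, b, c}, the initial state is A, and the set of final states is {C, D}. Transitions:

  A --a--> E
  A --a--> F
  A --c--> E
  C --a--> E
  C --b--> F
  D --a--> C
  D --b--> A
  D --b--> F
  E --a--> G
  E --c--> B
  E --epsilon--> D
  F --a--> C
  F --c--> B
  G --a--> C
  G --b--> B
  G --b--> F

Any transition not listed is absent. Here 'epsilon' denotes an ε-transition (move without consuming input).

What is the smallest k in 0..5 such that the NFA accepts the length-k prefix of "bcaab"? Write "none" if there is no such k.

none

Start in {A}.
Read 'b': {A} → ∅.
The set is empty and remains empty for the remaining 4 symbols.
No reachable set along the way intersects F.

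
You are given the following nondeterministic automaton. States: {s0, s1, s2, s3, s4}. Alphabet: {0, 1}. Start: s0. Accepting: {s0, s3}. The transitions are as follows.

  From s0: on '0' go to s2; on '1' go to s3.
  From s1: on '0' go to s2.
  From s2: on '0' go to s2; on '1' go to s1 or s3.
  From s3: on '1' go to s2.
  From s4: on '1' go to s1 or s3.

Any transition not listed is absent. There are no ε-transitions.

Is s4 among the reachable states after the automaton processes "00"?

Start in {s0}.
Read '0': {s0} → {s2}.
Read '0': {s2} → {s2}.
State s4 is not in {s2}.

No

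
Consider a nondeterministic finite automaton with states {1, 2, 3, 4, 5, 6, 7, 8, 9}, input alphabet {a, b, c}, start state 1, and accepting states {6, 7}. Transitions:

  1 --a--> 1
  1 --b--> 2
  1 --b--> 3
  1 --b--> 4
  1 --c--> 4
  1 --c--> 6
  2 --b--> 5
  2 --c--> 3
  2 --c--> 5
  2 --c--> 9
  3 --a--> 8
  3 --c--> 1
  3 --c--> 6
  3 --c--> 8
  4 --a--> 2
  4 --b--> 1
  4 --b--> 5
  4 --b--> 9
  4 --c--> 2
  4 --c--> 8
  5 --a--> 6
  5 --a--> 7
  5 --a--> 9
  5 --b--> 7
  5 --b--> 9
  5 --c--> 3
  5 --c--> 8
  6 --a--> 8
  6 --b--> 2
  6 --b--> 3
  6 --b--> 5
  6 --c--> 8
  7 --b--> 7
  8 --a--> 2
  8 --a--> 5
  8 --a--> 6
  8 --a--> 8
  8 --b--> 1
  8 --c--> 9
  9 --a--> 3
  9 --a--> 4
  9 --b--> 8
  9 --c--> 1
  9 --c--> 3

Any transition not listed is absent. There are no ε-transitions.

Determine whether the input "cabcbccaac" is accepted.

Start in {1}.
Read 'c': {1} → {4, 6}.
Read 'a': {4, 6} → {2, 8}.
Read 'b': {2, 8} → {1, 5}.
Read 'c': {1, 5} → {3, 4, 6, 8}.
Read 'b': {3, 4, 6, 8} → {1, 2, 3, 5, 9}.
Read 'c': {1, 2, 3, 5, 9} → {1, 3, 4, 5, 6, 8, 9}.
Read 'c': {1, 3, 4, 5, 6, 8, 9} → {1, 2, 3, 4, 6, 8, 9}.
Read 'a': {1, 2, 3, 4, 6, 8, 9} → {1, 2, 3, 4, 5, 6, 8}.
Read 'a': {1, 2, 3, 4, 5, 6, 8} → {1, 2, 5, 6, 7, 8, 9}.
Read 'c': {1, 2, 5, 6, 7, 8, 9} → {1, 3, 4, 5, 6, 8, 9}.
The final set {1, 3, 4, 5, 6, 8, 9} contains the accepting state 6.

Yes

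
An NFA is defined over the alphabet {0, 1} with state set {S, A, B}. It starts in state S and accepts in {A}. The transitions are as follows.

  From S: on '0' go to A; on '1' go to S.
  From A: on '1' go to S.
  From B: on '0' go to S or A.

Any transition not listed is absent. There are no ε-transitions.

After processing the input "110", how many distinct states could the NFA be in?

Start in {S}.
Read '1': {S} → {S}.
Read '1': {S} → {S}.
Read '0': {S} → {A}.
That set has 1 state.

1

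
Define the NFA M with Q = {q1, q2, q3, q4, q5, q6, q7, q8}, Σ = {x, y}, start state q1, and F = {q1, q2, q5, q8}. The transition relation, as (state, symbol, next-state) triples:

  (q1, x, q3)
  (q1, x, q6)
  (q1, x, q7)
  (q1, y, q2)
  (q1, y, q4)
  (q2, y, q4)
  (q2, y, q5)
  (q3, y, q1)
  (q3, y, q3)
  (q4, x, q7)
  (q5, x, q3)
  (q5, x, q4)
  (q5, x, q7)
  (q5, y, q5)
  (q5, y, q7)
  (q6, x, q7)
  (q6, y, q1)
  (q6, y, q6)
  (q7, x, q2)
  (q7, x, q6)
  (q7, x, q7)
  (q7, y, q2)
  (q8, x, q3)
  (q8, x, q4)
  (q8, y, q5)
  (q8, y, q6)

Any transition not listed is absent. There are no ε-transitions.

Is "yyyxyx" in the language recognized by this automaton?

No

Start in {q1}.
Read 'y': q1→{q2, q4}; now {q2, q4}.
Read 'y': q2→{q4, q5}, q4→∅; now {q4, q5}.
Read 'y': q4→∅, q5→{q5, q7}; now {q5, q7}.
Read 'x': q5→{q3, q4, q7}, q7→{q2, q6, q7}; now {q2, q3, q4, q6, q7}.
Read 'y': q2→{q4, q5}, q3→{q1, q3}, q4→∅, q6→{q1, q6}, q7→{q2}; now {q1, q2, q3, q4, q5, q6}.
Read 'x': q1→{q3, q6, q7}, q2→∅, q3→∅, q4→{q7}, q5→{q3, q4, q7}, q6→{q7}; now {q3, q4, q6, q7}.
The final set {q3, q4, q6, q7} contains no accepting state.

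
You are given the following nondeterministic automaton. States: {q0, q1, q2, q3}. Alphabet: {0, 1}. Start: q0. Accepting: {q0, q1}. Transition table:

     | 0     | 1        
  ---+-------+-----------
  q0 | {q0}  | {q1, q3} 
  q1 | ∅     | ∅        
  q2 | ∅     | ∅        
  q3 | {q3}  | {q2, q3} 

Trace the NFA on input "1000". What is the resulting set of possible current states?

{q3}

Start in {q0}.
Read '1': {q0} → {q1, q3}.
Read '0': {q1, q3} → {q3}.
Read '0': {q3} → {q3}.
Read '0': {q3} → {q3}.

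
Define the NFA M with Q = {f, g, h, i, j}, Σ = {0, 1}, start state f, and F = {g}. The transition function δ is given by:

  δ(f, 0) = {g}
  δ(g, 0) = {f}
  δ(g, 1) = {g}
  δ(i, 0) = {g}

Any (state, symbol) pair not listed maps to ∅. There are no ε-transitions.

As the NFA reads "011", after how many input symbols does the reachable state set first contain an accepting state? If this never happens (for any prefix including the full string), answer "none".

Start in {f}.
Read '0': f→{g}; now {g}.
None of the earlier sets intersect F, but {g} does.

1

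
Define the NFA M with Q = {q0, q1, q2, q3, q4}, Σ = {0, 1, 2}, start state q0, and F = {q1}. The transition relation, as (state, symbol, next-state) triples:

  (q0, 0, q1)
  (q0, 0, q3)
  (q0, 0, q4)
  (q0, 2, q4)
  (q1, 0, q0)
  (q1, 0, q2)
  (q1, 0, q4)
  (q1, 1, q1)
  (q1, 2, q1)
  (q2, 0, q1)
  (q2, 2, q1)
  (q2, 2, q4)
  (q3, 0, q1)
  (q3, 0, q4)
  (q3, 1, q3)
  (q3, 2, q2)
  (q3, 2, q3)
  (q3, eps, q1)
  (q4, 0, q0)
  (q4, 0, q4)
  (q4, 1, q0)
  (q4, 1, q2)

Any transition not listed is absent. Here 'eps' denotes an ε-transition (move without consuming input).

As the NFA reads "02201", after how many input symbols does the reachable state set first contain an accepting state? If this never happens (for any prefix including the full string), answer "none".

Start in {q0}.
Read '0': {q0} → {q1, q3, q4}.
None of the earlier sets intersect F, but {q1, q3, q4} does.

1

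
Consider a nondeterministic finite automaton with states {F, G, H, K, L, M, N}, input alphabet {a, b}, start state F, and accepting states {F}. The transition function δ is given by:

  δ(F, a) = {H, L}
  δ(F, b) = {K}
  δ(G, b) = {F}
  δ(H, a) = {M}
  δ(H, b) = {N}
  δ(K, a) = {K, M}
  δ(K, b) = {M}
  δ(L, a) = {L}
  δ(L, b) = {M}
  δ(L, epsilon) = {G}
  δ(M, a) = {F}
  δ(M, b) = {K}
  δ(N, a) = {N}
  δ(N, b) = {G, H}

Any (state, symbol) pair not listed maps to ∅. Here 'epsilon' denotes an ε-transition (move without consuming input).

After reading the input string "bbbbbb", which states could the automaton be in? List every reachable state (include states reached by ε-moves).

{M}

Start in {F}.
Read 'b': F→{K}; now {K}.
Read 'b': K→{M}; now {M}.
Read 'b': M→{K}; now {K}.
Read 'b': K→{M}; now {M}.
Read 'b': M→{K}; now {K}.
Read 'b': K→{M}; now {M}.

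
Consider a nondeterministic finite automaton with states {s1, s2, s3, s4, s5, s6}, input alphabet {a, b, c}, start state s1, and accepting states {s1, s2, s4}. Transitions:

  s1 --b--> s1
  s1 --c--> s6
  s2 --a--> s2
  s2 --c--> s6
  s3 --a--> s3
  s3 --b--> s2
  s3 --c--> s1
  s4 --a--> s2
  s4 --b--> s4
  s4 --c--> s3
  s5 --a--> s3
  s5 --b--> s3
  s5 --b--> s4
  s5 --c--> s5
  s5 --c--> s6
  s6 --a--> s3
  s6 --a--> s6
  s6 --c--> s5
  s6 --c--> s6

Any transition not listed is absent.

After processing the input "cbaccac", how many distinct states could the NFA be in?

Start in {s1}.
Read 'c': {s1} → {s6}.
Read 'b': {s6} → ∅.
The set is empty and remains empty for the remaining 5 symbols.
That set has 0 states.

0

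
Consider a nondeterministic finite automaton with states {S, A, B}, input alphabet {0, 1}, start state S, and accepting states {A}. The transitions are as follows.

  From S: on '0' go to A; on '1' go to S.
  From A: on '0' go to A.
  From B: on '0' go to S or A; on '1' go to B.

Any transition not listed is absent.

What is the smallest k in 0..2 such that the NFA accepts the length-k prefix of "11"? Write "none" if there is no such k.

none

Start in {S}.
Read '1': {S} → {S}.
Read '1': {S} → {S}.
No reachable set along the way intersects F.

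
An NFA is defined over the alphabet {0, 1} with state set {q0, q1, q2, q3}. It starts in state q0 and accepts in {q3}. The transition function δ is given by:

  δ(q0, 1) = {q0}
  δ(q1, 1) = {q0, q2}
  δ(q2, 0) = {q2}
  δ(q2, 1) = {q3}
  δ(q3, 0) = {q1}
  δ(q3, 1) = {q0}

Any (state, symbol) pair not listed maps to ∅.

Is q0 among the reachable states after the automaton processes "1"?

Start in {q0}.
Read '1': q0→{q0}; now {q0}.
State q0 is in {q0}.

Yes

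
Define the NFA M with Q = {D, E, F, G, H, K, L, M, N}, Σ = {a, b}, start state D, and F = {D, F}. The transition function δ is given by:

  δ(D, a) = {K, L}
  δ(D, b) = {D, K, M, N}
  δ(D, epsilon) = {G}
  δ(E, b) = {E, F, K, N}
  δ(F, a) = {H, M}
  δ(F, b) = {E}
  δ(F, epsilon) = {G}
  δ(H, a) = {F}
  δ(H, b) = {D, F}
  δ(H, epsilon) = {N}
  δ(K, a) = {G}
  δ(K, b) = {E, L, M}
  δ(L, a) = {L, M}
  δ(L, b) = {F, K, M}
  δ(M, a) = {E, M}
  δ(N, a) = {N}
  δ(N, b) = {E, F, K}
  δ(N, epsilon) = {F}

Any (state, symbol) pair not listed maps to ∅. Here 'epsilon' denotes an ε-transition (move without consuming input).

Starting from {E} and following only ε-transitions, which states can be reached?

Begin with {E}.
No ε-moves leave this set, so the closure equals the set itself.

{E}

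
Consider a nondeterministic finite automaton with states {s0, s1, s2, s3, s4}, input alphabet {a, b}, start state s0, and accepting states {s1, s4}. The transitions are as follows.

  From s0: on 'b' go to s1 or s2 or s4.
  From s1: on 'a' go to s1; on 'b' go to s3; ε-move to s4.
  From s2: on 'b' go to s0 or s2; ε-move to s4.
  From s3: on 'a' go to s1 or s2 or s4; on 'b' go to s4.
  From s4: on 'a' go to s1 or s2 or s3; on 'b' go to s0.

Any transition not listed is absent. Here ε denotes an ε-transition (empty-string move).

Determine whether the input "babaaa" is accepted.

Yes

Start in {s0}.
Read 'b': {s0} → {s1, s2, s4}.
Read 'a': {s1, s2, s4} → {s1, s2, s3, s4}.
Read 'b': {s1, s2, s3, s4} → {s0, s2, s3, s4}.
Read 'a': {s0, s2, s3, s4} → {s1, s2, s3, s4}.
Read 'a': {s1, s2, s3, s4} → {s1, s2, s3, s4}.
Read 'a': {s1, s2, s3, s4} → {s1, s2, s3, s4}.
The final set {s1, s2, s3, s4} contains the accepting states s1, s4.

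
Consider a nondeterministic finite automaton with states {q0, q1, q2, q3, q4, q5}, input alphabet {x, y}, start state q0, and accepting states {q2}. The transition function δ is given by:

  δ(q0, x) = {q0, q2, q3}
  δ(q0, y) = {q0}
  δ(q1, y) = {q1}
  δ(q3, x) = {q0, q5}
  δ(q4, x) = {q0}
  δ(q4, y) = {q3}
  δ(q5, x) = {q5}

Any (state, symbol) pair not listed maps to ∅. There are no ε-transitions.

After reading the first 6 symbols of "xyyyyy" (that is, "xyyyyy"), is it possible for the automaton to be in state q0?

Yes

Start in {q0}.
Read 'x': {q0} → {q0, q2, q3}.
Read 'y': {q0, q2, q3} → {q0}.
Read 'y': {q0} → {q0}.
Read 'y': {q0} → {q0}.
Read 'y': {q0} → {q0}.
Read 'y': {q0} → {q0}.
State q0 is in {q0}.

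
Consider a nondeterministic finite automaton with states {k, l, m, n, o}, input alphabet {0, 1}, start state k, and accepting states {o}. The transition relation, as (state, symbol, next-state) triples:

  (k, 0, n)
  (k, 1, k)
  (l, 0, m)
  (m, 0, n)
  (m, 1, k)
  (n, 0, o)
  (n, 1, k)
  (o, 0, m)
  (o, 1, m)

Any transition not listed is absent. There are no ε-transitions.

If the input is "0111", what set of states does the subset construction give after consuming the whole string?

Start in {k}.
Read '0': {k} → {n}.
Read '1': {n} → {k}.
Read '1': {k} → {k}.
Read '1': {k} → {k}.

{k}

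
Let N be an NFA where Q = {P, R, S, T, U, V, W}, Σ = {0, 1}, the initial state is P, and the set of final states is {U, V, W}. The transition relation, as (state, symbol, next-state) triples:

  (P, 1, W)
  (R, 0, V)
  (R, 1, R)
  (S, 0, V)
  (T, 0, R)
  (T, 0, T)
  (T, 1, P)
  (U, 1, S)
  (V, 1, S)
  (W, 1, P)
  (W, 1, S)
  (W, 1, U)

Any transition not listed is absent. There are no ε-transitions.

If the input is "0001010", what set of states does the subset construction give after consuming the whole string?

Start in {P}.
Read '0': {P} → ∅.
The set is empty and remains empty for the remaining 6 symbols.

∅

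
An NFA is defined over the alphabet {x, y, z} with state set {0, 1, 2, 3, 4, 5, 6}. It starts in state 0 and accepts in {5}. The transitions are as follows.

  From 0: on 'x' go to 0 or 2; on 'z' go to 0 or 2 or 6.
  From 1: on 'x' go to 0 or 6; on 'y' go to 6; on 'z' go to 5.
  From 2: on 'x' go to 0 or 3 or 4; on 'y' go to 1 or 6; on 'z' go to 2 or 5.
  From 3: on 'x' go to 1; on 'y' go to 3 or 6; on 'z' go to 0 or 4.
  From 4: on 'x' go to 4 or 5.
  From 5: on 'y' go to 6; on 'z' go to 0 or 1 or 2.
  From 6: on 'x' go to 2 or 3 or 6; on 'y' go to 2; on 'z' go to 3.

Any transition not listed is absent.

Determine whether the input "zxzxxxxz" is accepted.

Yes

Start in {0}.
Read 'z': {0} → {0, 2, 6}.
Read 'x': {0, 2, 6} → {0, 2, 3, 4, 6}.
Read 'z': {0, 2, 3, 4, 6} → {0, 2, 3, 4, 5, 6}.
Read 'x': {0, 2, 3, 4, 5, 6} → {0, 1, 2, 3, 4, 5, 6}.
Read 'x': {0, 1, 2, 3, 4, 5, 6} → {0, 1, 2, 3, 4, 5, 6}.
Read 'x': {0, 1, 2, 3, 4, 5, 6} → {0, 1, 2, 3, 4, 5, 6}.
Read 'x': {0, 1, 2, 3, 4, 5, 6} → {0, 1, 2, 3, 4, 5, 6}.
Read 'z': {0, 1, 2, 3, 4, 5, 6} → {0, 1, 2, 3, 4, 5, 6}.
The final set {0, 1, 2, 3, 4, 5, 6} contains the accepting state 5.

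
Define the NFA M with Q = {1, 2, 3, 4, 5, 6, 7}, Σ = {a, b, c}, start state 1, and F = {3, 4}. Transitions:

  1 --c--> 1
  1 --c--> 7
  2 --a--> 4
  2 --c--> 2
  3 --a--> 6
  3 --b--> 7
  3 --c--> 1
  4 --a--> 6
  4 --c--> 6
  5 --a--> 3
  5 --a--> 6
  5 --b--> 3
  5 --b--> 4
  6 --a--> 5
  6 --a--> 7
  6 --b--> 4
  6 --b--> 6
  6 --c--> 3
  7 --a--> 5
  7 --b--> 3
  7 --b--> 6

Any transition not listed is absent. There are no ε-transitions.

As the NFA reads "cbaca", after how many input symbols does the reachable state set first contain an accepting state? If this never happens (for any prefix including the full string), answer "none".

Start in {1}.
Read 'c': 1→{1, 7}; now {1, 7}.
Read 'b': 1→∅, 7→{3, 6}; now {3, 6}.
None of the earlier sets intersect F, but {3, 6} does.

2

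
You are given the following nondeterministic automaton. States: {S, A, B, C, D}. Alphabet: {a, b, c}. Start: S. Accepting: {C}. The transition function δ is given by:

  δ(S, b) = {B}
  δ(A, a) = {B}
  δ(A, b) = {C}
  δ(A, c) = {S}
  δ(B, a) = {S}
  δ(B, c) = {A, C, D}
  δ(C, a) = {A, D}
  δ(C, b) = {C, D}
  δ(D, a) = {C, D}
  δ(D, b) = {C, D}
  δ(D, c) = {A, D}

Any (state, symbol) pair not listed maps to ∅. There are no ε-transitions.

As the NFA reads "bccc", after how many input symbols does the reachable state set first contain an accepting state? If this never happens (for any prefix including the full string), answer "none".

2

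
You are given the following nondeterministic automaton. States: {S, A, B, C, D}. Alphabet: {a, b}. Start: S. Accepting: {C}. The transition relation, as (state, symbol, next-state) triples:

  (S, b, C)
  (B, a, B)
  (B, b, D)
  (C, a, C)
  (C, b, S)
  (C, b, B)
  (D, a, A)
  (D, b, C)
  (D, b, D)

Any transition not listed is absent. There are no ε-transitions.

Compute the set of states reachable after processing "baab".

Start in {S}.
Read 'b': S→{C}; now {C}.
Read 'a': C→{C}; now {C}.
Read 'a': C→{C}; now {C}.
Read 'b': C→{S, B}; now {S, B}.

{S, B}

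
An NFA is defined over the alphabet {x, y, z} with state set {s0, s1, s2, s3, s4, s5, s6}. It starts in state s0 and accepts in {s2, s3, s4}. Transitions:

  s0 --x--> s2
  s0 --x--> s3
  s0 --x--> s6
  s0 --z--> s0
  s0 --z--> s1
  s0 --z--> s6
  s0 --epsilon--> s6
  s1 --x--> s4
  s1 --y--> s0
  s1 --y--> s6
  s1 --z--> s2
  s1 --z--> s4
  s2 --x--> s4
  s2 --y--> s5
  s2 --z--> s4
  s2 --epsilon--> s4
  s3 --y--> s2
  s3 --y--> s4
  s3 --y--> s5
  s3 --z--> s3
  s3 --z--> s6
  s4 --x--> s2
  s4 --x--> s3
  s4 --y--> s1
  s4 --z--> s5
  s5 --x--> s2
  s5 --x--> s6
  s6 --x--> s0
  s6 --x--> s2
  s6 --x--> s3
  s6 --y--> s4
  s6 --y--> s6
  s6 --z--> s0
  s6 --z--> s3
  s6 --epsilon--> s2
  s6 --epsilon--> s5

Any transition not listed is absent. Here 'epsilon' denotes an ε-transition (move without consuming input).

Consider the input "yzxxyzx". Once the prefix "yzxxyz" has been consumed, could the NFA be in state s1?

Start: ε-closure({s0}) = {s0, s2, s4, s5, s6}.
Read 'y': {s0, s2, s4, s5, s6} → {s1, s2, s4, s5, s6}.
Read 'z': {s1, s2, s4, s5, s6} → {s0, s2, s3, s4, s5, s6}.
Read 'x': {s0, s2, s3, s4, s5, s6} → {s0, s2, s3, s4, s5, s6}.
Read 'x': {s0, s2, s3, s4, s5, s6} → {s0, s2, s3, s4, s5, s6}.
Read 'y': {s0, s2, s3, s4, s5, s6} → {s1, s2, s4, s5, s6}.
Read 'z': {s1, s2, s4, s5, s6} → {s0, s2, s3, s4, s5, s6}.
State s1 is not in {s0, s2, s3, s4, s5, s6}.

No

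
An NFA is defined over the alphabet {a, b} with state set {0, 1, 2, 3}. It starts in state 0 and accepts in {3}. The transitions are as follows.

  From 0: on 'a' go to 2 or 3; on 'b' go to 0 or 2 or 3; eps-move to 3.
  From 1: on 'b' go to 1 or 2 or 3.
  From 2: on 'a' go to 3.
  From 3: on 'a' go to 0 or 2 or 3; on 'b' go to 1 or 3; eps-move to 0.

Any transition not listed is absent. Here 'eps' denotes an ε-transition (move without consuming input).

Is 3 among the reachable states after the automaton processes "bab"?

Start: ε-closure({0}) = {0, 3}.
Read 'b': {0, 3} → {0, 1, 2, 3}.
Read 'a': {0, 1, 2, 3} → {0, 2, 3}.
Read 'b': {0, 2, 3} → {0, 1, 2, 3}.
State 3 is in {0, 1, 2, 3}.

Yes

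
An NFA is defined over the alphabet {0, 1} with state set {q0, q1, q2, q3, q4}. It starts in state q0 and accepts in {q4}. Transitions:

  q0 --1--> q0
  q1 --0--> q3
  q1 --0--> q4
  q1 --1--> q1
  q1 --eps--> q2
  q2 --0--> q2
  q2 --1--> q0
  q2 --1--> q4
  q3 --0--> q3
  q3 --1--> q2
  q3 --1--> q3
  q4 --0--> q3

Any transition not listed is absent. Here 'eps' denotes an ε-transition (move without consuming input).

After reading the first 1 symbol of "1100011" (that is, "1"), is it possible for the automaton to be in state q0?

Start in {q0}.
Read '1': q0→{q0}; now {q0}.
State q0 is in {q0}.

Yes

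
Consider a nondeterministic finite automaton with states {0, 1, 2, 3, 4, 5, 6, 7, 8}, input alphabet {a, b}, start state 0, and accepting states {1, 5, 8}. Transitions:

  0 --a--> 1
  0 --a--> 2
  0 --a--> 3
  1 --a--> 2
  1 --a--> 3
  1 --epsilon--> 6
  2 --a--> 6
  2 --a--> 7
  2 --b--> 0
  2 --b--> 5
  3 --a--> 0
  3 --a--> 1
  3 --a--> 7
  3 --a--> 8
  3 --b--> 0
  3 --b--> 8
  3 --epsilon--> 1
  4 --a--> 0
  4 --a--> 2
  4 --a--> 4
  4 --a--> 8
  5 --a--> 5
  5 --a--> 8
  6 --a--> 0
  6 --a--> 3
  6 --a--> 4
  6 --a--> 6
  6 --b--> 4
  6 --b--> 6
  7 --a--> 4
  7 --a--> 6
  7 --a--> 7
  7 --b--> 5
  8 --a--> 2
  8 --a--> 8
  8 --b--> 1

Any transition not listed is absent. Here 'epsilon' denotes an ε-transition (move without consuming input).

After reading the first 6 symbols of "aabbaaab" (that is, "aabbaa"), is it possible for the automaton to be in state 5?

No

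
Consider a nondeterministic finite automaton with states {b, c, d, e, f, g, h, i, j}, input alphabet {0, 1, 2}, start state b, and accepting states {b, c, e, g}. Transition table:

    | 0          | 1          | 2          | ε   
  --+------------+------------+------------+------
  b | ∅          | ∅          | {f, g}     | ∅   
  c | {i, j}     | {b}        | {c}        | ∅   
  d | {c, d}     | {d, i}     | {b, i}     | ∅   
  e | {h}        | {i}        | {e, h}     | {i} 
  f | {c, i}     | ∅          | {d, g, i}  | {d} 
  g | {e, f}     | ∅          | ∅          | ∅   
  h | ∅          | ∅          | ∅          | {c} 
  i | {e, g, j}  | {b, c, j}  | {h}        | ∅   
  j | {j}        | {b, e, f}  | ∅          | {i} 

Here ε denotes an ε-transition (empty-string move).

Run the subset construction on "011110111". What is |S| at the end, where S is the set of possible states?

0

Start in {b}.
Read '0': b→∅; now ∅.
The set is empty and remains empty for the remaining 8 symbols.
That set has 0 states.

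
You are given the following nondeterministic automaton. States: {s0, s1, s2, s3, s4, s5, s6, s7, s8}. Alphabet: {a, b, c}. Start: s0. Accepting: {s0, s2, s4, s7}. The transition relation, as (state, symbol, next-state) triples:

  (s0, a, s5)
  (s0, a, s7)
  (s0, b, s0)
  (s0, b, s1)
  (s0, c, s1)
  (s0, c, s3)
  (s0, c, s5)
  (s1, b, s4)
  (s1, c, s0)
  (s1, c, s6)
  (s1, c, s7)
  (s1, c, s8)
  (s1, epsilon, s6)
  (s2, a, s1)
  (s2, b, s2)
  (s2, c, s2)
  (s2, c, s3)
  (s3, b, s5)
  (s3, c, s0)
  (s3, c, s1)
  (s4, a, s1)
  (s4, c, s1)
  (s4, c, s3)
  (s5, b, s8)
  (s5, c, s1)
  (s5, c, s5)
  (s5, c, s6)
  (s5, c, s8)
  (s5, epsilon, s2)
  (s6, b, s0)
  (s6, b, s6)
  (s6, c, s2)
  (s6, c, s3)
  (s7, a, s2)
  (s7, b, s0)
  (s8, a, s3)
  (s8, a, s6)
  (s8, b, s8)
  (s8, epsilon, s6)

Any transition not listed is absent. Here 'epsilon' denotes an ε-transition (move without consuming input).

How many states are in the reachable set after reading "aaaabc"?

0

Start in {s0}.
Read 'a': {s0} → {s2, s5, s7}.
Read 'a': {s2, s5, s7} → {s1, s2, s6}.
Read 'a': {s1, s2, s6} → {s1, s6}.
Read 'a': {s1, s6} → ∅.
The set is empty and remains empty for the remaining 2 symbols.
That set has 0 states.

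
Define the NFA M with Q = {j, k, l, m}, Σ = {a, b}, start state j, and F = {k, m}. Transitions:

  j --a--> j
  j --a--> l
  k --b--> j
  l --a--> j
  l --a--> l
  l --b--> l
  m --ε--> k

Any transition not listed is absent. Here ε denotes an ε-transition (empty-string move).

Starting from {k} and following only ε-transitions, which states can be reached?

Begin with {k}.
No ε-moves leave this set, so the closure equals the set itself.

{k}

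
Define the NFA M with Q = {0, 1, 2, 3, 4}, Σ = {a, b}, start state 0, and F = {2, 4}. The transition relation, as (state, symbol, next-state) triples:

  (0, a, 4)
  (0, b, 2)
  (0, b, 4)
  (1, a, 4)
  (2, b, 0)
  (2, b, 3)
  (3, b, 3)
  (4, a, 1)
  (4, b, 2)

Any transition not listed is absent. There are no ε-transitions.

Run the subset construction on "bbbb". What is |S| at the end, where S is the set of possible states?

Start in {0}.
Read 'b': 0→{2, 4}; now {2, 4}.
Read 'b': 2→{0, 3}, 4→{2}; now {0, 2, 3}.
Read 'b': 0→{2, 4}, 2→{0, 3}, 3→{3}; now {0, 2, 3, 4}.
Read 'b': 0→{2, 4}, 2→{0, 3}, 3→{3}, 4→{2}; now {0, 2, 3, 4}.
That set has 4 states.

4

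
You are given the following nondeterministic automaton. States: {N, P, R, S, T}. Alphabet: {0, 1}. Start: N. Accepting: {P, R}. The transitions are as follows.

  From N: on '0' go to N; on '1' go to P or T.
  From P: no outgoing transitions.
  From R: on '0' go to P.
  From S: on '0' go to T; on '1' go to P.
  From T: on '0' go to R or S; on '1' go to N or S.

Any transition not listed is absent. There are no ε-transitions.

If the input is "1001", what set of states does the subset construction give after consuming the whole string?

Start in {N}.
Read '1': {N} → {P, T}.
Read '0': {P, T} → {R, S}.
Read '0': {R, S} → {P, T}.
Read '1': {P, T} → {N, S}.

{N, S}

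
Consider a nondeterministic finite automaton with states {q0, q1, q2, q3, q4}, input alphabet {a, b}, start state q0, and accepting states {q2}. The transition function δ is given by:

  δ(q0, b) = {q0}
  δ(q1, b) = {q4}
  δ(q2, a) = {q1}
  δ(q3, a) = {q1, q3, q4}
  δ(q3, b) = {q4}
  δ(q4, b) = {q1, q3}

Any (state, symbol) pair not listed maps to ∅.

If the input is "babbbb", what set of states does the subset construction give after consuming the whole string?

∅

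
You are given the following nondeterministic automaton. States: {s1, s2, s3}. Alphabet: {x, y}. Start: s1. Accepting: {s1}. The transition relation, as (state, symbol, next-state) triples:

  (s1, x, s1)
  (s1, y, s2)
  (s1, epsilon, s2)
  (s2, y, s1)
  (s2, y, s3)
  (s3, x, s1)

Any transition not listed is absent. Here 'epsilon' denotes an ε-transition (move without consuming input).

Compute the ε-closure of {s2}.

{s2}

Begin with {s2}.
No ε-moves leave this set, so the closure equals the set itself.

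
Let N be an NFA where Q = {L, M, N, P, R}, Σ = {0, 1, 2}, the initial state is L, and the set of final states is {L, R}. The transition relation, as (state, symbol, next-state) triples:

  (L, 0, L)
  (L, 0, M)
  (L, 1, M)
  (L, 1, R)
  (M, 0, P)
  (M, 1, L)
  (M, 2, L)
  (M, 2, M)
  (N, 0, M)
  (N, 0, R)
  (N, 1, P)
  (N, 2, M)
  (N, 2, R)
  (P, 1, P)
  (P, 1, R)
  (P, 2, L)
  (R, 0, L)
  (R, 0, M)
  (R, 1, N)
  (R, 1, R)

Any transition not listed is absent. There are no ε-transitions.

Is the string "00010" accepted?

Yes

Start in {L}.
Read '0': {L} → {L, M}.
Read '0': {L, M} → {L, M, P}.
Read '0': {L, M, P} → {L, M, P}.
Read '1': {L, M, P} → {L, M, P, R}.
Read '0': {L, M, P, R} → {L, M, P}.
The final set {L, M, P} contains the accepting state L.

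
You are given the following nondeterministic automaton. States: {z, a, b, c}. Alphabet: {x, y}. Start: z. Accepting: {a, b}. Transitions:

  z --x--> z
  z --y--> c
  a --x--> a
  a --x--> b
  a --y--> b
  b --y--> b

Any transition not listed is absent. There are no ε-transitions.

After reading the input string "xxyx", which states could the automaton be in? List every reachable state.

∅

Start in {z}.
Read 'x': z→{z}; now {z}.
Read 'x': z→{z}; now {z}.
Read 'y': z→{c}; now {c}.
Read 'x': c→∅; now ∅.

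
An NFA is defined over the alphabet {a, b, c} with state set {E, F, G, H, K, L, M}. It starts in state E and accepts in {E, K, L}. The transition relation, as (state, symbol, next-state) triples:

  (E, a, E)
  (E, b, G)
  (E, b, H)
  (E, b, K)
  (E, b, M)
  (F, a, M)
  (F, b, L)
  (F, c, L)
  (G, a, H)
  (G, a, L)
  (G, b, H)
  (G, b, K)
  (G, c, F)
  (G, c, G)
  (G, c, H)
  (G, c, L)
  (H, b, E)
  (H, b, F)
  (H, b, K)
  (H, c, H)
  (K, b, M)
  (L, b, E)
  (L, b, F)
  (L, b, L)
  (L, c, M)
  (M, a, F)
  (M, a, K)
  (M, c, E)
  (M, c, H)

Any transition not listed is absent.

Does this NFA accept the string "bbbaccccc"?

Start in {E}.
Read 'b': {E} → {G, H, K, M}.
Read 'b': {G, H, K, M} → {E, F, H, K, M}.
Read 'b': {E, F, H, K, M} → {E, F, G, H, K, L, M}.
Read 'a': {E, F, G, H, K, L, M} → {E, F, H, K, L, M}.
Read 'c': {E, F, H, K, L, M} → {E, H, L, M}.
Read 'c': {E, H, L, M} → {E, H, M}.
Read 'c': {E, H, M} → {E, H}.
Read 'c': {E, H} → {H}.
Read 'c': {H} → {H}.
The final set {H} contains no accepting state.

No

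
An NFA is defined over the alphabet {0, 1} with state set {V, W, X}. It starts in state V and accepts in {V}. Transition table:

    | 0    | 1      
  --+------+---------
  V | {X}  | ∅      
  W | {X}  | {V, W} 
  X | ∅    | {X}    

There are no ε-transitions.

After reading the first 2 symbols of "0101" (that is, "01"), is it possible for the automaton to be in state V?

No

Start in {V}.
Read '0': V→{X}; now {X}.
Read '1': X→{X}; now {X}.
State V is not in {X}.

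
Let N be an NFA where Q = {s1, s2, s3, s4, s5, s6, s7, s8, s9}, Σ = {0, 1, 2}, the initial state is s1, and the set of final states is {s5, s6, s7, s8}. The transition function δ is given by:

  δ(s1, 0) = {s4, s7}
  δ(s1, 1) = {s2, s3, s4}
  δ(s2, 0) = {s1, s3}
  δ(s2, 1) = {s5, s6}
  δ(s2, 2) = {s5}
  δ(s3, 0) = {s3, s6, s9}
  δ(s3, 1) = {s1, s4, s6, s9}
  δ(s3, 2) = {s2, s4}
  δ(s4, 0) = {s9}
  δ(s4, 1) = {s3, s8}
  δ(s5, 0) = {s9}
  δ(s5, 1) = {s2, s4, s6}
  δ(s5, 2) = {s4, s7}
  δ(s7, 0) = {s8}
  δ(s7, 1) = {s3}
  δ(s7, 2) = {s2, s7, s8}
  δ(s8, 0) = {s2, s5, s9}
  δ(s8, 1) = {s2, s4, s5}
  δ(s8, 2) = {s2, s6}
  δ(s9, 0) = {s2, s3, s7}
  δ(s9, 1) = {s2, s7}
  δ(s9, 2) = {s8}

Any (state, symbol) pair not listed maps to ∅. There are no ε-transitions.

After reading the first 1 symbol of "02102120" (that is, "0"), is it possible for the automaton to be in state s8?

No

Start in {s1}.
Read '0': s1→{s4, s7}; now {s4, s7}.
State s8 is not in {s4, s7}.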